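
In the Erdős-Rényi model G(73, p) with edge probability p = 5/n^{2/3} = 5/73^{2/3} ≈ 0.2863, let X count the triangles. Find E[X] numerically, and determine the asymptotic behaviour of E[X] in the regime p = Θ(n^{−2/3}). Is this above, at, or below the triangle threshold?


Number of potential triangles: C(73, 3) = 62196.
Each occurs with probability p³ ≈ (0.2863)³ ≈ 2.345656e-02.
By linearity: E[X] = C(73, 3)·p³ ≈ 62196 · 2.345656e-02 ≈ 1458.9041.
Since α = 2/3 < 1, p = c/n^{2/3} ≫ 1/n is above the triangle threshold p ~ 1/n. Asymptotically E[X] ~ (c³/6)·n^{3(1−α)} = (5³/6)·n^{1} → ∞; triangles are abundant w.h.p.

E[X] ≈ 1458.9041; in regime p = Θ(1/n^{2/3}) E[X] diverges (above the triangle threshold p ~ 1/n).


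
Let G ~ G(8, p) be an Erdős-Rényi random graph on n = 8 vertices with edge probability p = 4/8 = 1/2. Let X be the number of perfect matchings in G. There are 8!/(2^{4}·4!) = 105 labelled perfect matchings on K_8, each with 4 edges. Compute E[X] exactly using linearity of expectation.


K_8 has 8!/(2^{4}·4!) = 105 labelled perfect matchings.
For each such perfect matching H, let X_H = 1 if all 4 edges of H are present in G. Then P[X_H = 1] = p^{4} = (1/2)^{4} = 1/16.
Summing the indicators: E[X] = Σ_H E[X_H] = 105 · p^{4} = 105 · 1/16 = 105/16.
Numerically: E[X] ≈ 6.56.

E[X] = 105 · (1/2)^{4} = 105/16 ≈ 6.56.


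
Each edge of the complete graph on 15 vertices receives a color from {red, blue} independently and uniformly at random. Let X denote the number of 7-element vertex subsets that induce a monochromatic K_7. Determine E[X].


Let X = Σ_S X_S over the C(15, 7) = 6435 subsets S of size 7, where X_S = 1 if the K_7 on S is monochromatic.
For a fixed S, the K_7 on S has C(7, 2) = 21 edges. P[all 21 edges red] = (1/2)^21, and likewise for blue, so P[monochromatic] = 2·(1/2)^21 = 2^{1 − 21} = 1/1048576.
By linearity: E[X] = C(15, 7) · 2^{1 − 21} = 6435 · 1/1048576 = 6435/1048576.
Numerically: E[X] ≈ 0.006137.

E[X] = C(15,7)·2^(1−C(7,2)) = 6435/1048576 ≈ 0.006137.


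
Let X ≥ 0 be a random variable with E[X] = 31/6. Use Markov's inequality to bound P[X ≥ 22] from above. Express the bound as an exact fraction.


μ = E[X] = 31/6, a = 22.
Markov: P[X ≥ 22] ≤ μ/a = (31/6)/22 = 31/132.
Numerically: ≈ 0.234848.
(Since a = 22 > μ = 5.166667, the bound 31/132 is < 1 and informative.)

P[X ≥ 22] ≤ 31/132 ≈ 0.234848.


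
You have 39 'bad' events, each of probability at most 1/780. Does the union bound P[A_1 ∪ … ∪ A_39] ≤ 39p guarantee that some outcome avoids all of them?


Union bound: P[∪_{i=1}^{39} A_i] ≤ Σ_i P[A_i] ≤ 39·p = 39·(1/780) = 1/20.
Numerically: 1/20 ≈ 0.0500000.
Is 1/20 < 1? YES.
Since P[∪ A_i] ≤ 1/20 < 1, the complement has P[∩ A_i^c] ≥ 1 − 1/20 = 19/20 > 0, so some outcome avoids every A_i.

39·p = 1/20 ≈ 0.0500000; existence CERTIFIED by the union bound.


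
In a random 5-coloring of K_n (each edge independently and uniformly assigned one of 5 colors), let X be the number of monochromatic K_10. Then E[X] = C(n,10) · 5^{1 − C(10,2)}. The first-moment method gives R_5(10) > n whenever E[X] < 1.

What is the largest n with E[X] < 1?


We need C(n, 10) · 5^{1 − 45} < 1, i.e. C(n, 10) < 5^{45 − 1} = 5684341886080801486968994140625.
Check values of n near the boundary:
  n = 5388: C(5388, 10) = 5634865093375880654852250419586; 5634865093375880654852250419586 < 5684341886080801486968994140625? YES
  n = 5389: C(5389, 10) = 5645340767466558997768874792926; 5645340767466558997768874792926 < 5684341886080801486968994140625? YES
  n = 5390: C(5390, 10) = 5655833965919099070255434039753; 5655833965919099070255434039753 < 5684341886080801486968994140625? YES
  n = 5391: C(5391, 10) = 5666344714787188828795213697883; 5666344714787188828795213697883 < 5684341886080801486968994140625? YES
  n = 5392: C(5392, 10) = 5676873040158402483252283957448; 5676873040158402483252283957448 < 5684341886080801486968994140625? YES
  n = 5393: C(5393, 10) = 5687418968154238267170642278008; 5687418968154238267170642278008 < 5684341886080801486968994140625? NO
  n = 5394: C(5394, 10) = 5697982524930156243149785372878; 5697982524930156243149785372878 < 5684341886080801486968994140625? NO
The largest n with C(n, 10) < 5684341886080801486968994140625 is n = 5392 (where E[X] = 5676873040158402483252283957448/5684341886080801486968994140625 ≈ 0.9986861). Hence R_5(10) > 5392, i.e. R_5(10) ≥ 5393.

Largest n = 5392; hence R_5(10) > 5392.


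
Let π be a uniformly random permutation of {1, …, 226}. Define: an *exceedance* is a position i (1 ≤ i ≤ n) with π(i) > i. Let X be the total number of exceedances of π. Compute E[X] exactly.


Write X = Σ_{i=1}^{226} X_i, where X_i = 1_{π(i) > i}.
For each fixed i, π(i) is uniform over {1, …, 226} (marginal of a uniform permutation), so P[π(i) > i] = (n − i)/n. Summing: Σ_{i=1}^{226} (n − i)/n = (0 + 1 + … + 225)/226 = 226(226 − 1)/(2·226) = (226 − 1)/2.
Hence E[X] = Σ_{i=1}^{226} (226 − i)/226 = 225/2 ≈ 112.500000.

E[X] = 225/2 = 112.500000.


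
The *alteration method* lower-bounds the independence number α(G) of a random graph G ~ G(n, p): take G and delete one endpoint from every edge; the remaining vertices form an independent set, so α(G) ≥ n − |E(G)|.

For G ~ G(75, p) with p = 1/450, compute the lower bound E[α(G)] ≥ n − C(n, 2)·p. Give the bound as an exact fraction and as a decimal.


E[|E(G)|] = C(75, 2)·p = 2775 · (1/450) = 37/6.
E[α(G)] ≥ n − E[|E(G)|] = 75 − 37/6 = 413/6.
Numerically: ≈ 68.83333.
(This is only a lower bound; the true E[α(G)] may be larger.)

E[α(G)] ≥ 413/6 ≈ 68.83333.


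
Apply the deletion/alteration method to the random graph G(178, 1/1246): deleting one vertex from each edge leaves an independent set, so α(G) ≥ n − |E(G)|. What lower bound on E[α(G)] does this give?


E[|E(G)|] = C(178, 2)·p = 15753 · (1/1246) = 177/14.
E[α(G)] ≥ n − E[|E(G)|] = 178 − 177/14 = 2315/14.
Numerically: ≈ 165.357.
(This is only a lower bound; the true E[α(G)] may be larger.)

E[α(G)] ≥ 2315/14 ≈ 165.357.


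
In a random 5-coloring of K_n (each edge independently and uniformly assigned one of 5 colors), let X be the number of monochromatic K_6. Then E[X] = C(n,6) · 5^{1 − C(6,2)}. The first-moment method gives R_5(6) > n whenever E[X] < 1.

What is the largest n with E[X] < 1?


We need C(n, 6) · 5^{1 − 15} < 1, i.e. C(n, 6) < 5^{15 − 1} = 6103515625.
Check values of n near the boundary:
  n = 126: C(126, 6) = 4925156775; 4925156775 < 6103515625? YES
  n = 127: C(127, 6) = 5169379425; 5169379425 < 6103515625? YES
  n = 128: C(128, 6) = 5423611200; 5423611200 < 6103515625? YES
  n = 129: C(129, 6) = 5688177600; 5688177600 < 6103515625? YES
  n = 130: C(130, 6) = 5963412000; 5963412000 < 6103515625? YES
  n = 131: C(131, 6) = 6249655776; 6249655776 < 6103515625? NO
  n = 132: C(132, 6) = 6547258432; 6547258432 < 6103515625? NO
The largest n with C(n, 6) < 6103515625 is n = 130 (where E[X] = 47707296/48828125 ≈ 0.977045). Hence R_5(6) > 130, i.e. R_5(6) ≥ 131.

Largest n = 130; hence R_5(6) > 130.


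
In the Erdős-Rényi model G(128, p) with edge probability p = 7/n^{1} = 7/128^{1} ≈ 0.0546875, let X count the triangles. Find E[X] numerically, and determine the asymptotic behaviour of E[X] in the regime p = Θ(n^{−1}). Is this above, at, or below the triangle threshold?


Number of potential triangles: C(128, 3) = 341376.
Each occurs with probability p³ ≈ (0.0546875)³ ≈ 1.63555145e-04.
By linearity: E[X] = C(128, 3)·p³ ≈ 341376 · 1.63555145e-04 ≈ 55.833801.
Here α = 1, so p = 7/n is exactly at the triangle threshold p ~ 1/n. Asymptotically E[X] → c³/6 = 7³/6 = 343/6 ≈ 57.166667, a bounded constant. In this regime the triangle count is asymptotically Poisson(c³/6).

E[X] ≈ 55.833801; in regime p = Θ(1/n^{1}) E[X] stays bounded (at the triangle threshold p ~ 1/n).


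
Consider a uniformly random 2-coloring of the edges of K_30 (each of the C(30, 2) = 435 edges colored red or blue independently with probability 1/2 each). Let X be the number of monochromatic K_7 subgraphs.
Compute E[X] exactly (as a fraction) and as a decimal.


Let X = Σ_S X_S over the C(30, 7) = 2035800 subsets S of size 7, where X_S = 1 if the K_7 on S is monochromatic.
For a fixed S, the K_7 on S has C(7, 2) = 21 edges. P[all 21 edges red] = (1/2)^21, and likewise for blue, so P[monochromatic] = 2·(1/2)^21 = 2^{1 − 21} = 1/1048576.
By linearity: E[X] = C(30, 7) · 2^{1 − 21} = 2035800 · 1/1048576 = 254475/131072.
Numerically: E[X] ≈ 1.941490.

E[X] = C(30,7)·2^(1−C(7,2)) = 254475/131072 ≈ 1.941490.


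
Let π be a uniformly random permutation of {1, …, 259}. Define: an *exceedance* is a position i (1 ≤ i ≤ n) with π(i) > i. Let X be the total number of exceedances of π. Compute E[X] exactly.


Write X = Σ_{i=1}^{259} X_i, where X_i = 1_{π(i) > i}.
For each fixed i, π(i) is uniform over {1, …, 259} (marginal of a uniform permutation), so P[π(i) > i] = (n − i)/n. Summing: Σ_{i=1}^{259} (n − i)/n = (0 + 1 + … + 258)/259 = 259(259 − 1)/(2·259) = (259 − 1)/2.
Hence E[X] = Σ_{i=1}^{259} (259 − i)/259 = 129 ≈ 129.000000.

E[X] = 129 = 129.000000.


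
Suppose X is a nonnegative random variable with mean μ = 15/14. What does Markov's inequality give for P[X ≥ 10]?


μ = E[X] = 15/14, a = 10.
Markov: P[X ≥ 10] ≤ μ/a = (15/14)/10 = 3/28.
Numerically: ≈ 0.107.
(Since a = 10 > μ = 1.071, the bound 3/28 is < 1 and informative.)

P[X ≥ 10] ≤ 3/28 ≈ 0.107.


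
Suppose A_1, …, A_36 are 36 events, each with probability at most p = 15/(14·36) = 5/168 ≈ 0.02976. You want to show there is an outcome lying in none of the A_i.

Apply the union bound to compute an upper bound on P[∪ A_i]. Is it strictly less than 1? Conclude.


Union bound: P[∪_{i=1}^{36} A_i] ≤ Σ_i P[A_i] ≤ 36·p = 36·(5/168) = 15/14.
Numerically: 15/14 ≈ 1.07143.
Is 15/14 < 1? NO.
Since the bound 15/14 is ≥ 1, the union bound is uninformative here; it does NOT by itself certify existence.

36·p = 15/14 ≈ 1.07143; existence NOT certified by the union bound.


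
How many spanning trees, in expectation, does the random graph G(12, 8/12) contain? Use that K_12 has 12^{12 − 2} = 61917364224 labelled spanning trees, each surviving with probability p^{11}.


K_12 has 12^{12 − 2} = 61917364224 labelled spanning trees.
For each such spanning tree H, let X_H = 1 if all 11 edges of H are present in G. Then P[X_H = 1] = p^{11} = (2/3)^{11} = 2048/177147.
By linearity: E[X] = Σ_H E[X_H] = 61917364224 · p^{11} = 61917364224 · 2048/177147 = 2147483648/3.
Numerically: E[X] ≈ 7.16e+08.

E[X] = 61917364224 · (2/3)^{11} = 2147483648/3 ≈ 7.16e+08.


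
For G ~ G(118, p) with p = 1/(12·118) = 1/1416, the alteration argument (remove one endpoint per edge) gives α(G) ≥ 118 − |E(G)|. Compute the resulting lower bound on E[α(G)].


E[|E(G)|] = C(118, 2)·p = 6903 · (1/1416) = 39/8.
E[α(G)] ≥ n − E[|E(G)|] = 118 − 39/8 = 905/8.
Numerically: ≈ 113.125000.
(This is only a lower bound; the true E[α(G)] may be larger.)

E[α(G)] ≥ 905/8 ≈ 113.125000.


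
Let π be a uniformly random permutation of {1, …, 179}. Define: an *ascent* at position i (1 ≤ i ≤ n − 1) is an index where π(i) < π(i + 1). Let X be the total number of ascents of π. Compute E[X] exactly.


Write X = Σ X_I over i = 1, …, 178, with X_I the indicator of one ascent.
There are 178 indicators.
For each fixed i, the pair (π(i), π(i+1)) is a uniformly random ordered pair of distinct values from {1, …, 179}; by symmetry P[π(i) < π(i+1)] = 1/2.
By linearity: E[X] = 178 · (1/2) = (179 − 1) · (1/2) = 89 ≈ 89.000.

E[X] = 89 = 89.000.


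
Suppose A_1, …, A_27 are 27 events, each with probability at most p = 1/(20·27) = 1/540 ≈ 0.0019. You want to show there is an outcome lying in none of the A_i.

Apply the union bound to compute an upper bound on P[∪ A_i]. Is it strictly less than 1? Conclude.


Union bound: P[∪_{i=1}^{27} A_i] ≤ Σ_i P[A_i] ≤ 27·p = 27·(1/540) = 1/20.
Numerically: 1/20 ≈ 0.0500.
Is 1/20 < 1? YES.
Since P[∪ A_i] ≤ 1/20 < 1, the complement has P[∩ A_i^c] ≥ 1 − 1/20 = 19/20 > 0, so some outcome avoids every A_i.

27·p = 1/20 ≈ 0.0500; existence CERTIFIED by the union bound.


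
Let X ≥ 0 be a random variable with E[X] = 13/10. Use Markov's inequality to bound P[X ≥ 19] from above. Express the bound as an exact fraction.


μ = E[X] = 13/10, a = 19.
Markov: P[X ≥ 19] ≤ μ/a = (13/10)/19 = 13/190.
Numerically: ≈ 0.0684.
(Since a = 19 > μ = 1.3000, the bound 13/190 is < 1 and informative.)

P[X ≥ 19] ≤ 13/190 ≈ 0.0684.


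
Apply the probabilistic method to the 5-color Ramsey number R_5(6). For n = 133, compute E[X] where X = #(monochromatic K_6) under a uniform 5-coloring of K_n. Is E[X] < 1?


E[X] = C(133, 6) · 5^{1 − 15} = 6856577728 · 5^{−14} = 6856577728/6103515625.
As a reduced fraction: E[X] = 6856577728/6103515625 ≈ 1.123.
Is E[X] < 1? NO.
Since E[X] ≥ 1, the first-moment bound is inconclusive at n = 133; it does NOT by itself certify R_5(6) > 133.

E[X] = 6856577728/6103515625 ≈ 1.123; E[X] ≥ 1; first-moment method inconclusive here.


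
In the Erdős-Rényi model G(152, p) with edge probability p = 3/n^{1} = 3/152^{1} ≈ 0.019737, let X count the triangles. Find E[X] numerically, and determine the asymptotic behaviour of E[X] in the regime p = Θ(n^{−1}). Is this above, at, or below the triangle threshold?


Number of potential triangles: C(152, 3) = 573800.
Each occurs with probability p³ ≈ (0.019737)³ ≈ 7.6883474e-06.
By linearity: E[X] = C(152, 3)·p³ ≈ 573800 · 7.6883474e-06 ≈ 4.41157.
Here α = 1, so p = 3/n is exactly at the triangle threshold p ~ 1/n. Asymptotically E[X] → c³/6 = 3³/6 = 9/2 ≈ 4.50000, a bounded constant. In this regime the triangle count is asymptotically Poisson(c³/6).

E[X] ≈ 4.41157; in regime p = Θ(1/n^{1}) E[X] stays bounded (at the triangle threshold p ~ 1/n).


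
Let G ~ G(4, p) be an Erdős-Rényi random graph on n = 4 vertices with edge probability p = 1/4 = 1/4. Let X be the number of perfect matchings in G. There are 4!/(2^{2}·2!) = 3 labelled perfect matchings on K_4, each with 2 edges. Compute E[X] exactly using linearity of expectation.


K_4 has 4!/(2^{2}·2!) = 3 labelled perfect matchings.
For each such perfect matching H, let X_H = 1 if all 2 edges of H are present in G. Then P[X_H = 1] = p^{2} = (1/4)^{2} = 1/16.
By linearity of expectation: E[X] = Σ_H E[X_H] = 3 · p^{2} = 3 · 1/16 = 3/16.
Numerically: E[X] ≈ 0.1875.

E[X] = 3 · (1/4)^{2} = 3/16 ≈ 0.1875.


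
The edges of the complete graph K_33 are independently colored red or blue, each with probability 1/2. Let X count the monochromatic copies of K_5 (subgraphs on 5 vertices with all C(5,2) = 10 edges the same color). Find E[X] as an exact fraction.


Let X = Σ_S X_S over the C(33, 5) = 237336 subsets S of size 5, where X_S = 1 if the K_5 on S is monochromatic.
For a fixed S, the K_5 on S has C(5, 2) = 10 edges. P[all 10 edges red] = (1/2)^10, and likewise for blue, so P[monochromatic] = 2·(1/2)^10 = 2^{1 − 10} = 1/512.
By linearity: E[X] = C(33, 5) · 2^{1 − 10} = 237336 · 1/512 = 29667/64.
Numerically: E[X] ≈ 463.5469.

E[X] = C(33,5)·2^(1−C(5,2)) = 29667/64 ≈ 463.5469.


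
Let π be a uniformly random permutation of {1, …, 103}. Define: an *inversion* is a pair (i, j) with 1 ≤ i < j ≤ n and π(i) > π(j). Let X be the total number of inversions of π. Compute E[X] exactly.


Write X = Σ X_I over the C(103, 2) = 5253 pairs i < j, with X_I the indicator of one inversion.
There are 5253 indicators.
For each fixed pair i < j, the values π(i) and π(j) are two distinct elements of {1, …, 103} in uniformly random order; by symmetry P[π(i) > π(j)] = 1/2.
By linearity: E[X] = 5253 · (1/2) = C(103, 2) · (1/2) = 5253/2 = 5253/2 ≈ 2626.5000.

E[X] = 5253/2 = 2626.5000.


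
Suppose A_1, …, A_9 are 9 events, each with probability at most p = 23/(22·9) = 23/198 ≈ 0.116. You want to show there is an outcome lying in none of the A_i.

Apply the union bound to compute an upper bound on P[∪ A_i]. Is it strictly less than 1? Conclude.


Union bound: P[∪_{i=1}^{9} A_i] ≤ Σ_i P[A_i] ≤ 9·p = 9·(23/198) = 23/22.
Numerically: 23/22 ≈ 1.045.
Is 23/22 < 1? NO.
Since the bound 23/22 is ≥ 1, the union bound is uninformative here; it does NOT by itself certify existence.

9·p = 23/22 ≈ 1.045; existence NOT certified by the union bound.


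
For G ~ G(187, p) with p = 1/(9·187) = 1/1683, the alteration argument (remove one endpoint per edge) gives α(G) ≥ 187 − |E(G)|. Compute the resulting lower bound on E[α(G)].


E[|E(G)|] = C(187, 2)·p = 17391 · (1/1683) = 31/3.
E[α(G)] ≥ n − E[|E(G)|] = 187 − 31/3 = 530/3.
Numerically: ≈ 176.6667.
(This is only a lower bound; the true E[α(G)] may be larger.)

E[α(G)] ≥ 530/3 ≈ 176.6667.


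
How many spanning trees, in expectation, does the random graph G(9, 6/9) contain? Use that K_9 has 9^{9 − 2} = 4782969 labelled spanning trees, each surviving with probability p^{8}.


K_9 has 9^{9 − 2} = 4782969 labelled spanning trees.
For each such spanning tree H, let X_H = 1 if all 8 edges of H are present in G. Then P[X_H = 1] = p^{8} = (2/3)^{8} = 256/6561.
Summing the indicators: E[X] = Σ_H E[X_H] = 4782969 · p^{8} = 4782969 · 256/6561 = 186624.
Numerically: E[X] ≈ 1.866e+05.

E[X] = 4782969 · (2/3)^{8} = 186624 ≈ 1.866e+05.


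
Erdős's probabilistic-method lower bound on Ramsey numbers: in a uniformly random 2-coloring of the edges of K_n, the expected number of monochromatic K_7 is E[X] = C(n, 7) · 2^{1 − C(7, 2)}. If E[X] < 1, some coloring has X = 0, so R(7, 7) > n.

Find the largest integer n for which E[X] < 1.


We need C(n, 7) · 2^{1 − 21} < 1, i.e. C(n, 7) < 2^{21 − 1} = 1048576.
Check values of n near the boundary:
  n = 22: C(22, 7) = 170544; 170544 < 1048576? YES
  n = 23: C(23, 7) = 245157; 245157 < 1048576? YES
  n = 24: C(24, 7) = 346104; 346104 < 1048576? YES
  n = 25: C(25, 7) = 480700; 480700 < 1048576? YES
  n = 26: C(26, 7) = 657800; 657800 < 1048576? YES
  n = 27: C(27, 7) = 888030; 888030 < 1048576? YES
  n = 28: C(28, 7) = 1184040; 1184040 < 1048576? NO
  n = 29: C(29, 7) = 1560780; 1560780 < 1048576? NO
  n = 30: C(30, 7) = 2035800; 2035800 < 1048576? NO
The largest n with C(n, 7) < 1048576 is n = 27 (where E[X] = 444015/524288 ≈ 0.8469). Hence R(7, 7) > 27, i.e. R(7, 7) ≥ 28.

Largest n = 27; hence R(7, 7) > 27.


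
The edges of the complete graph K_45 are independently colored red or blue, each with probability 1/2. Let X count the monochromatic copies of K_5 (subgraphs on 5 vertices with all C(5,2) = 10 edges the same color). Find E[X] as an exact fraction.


Let X = Σ_S X_S over the C(45, 5) = 1221759 subsets S of size 5, where X_S = 1 if the K_5 on S is monochromatic.
For a fixed S, the K_5 on S has C(5, 2) = 10 edges. P[all 10 edges red] = (1/2)^10, and likewise for blue, so P[monochromatic] = 2·(1/2)^10 = 2^{1 − 10} = 1/512.
By linearity: E[X] = C(45, 5) · 2^{1 − 10} = 1221759 · 1/512 = 1221759/512.
Numerically: E[X] ≈ 2386.248047.

E[X] = C(45,5)·2^(1−C(5,2)) = 1221759/512 ≈ 2386.248047.


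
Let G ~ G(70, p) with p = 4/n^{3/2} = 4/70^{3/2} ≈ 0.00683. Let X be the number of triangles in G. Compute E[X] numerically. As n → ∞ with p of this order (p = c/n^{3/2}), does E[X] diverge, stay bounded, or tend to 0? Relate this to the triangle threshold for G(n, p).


Number of potential triangles: C(70, 3) = 54740.
Each occurs with probability p³ ≈ (0.00683)³ ≈ 3.185949e-07.
By linearity: E[X] = C(70, 3)·p³ ≈ 54740 · 3.185949e-07 ≈ 0.0174.
Since α = 3/2 > 1, p = c/n^{3/2} = o(1/n) is below the triangle threshold p ~ 1/n. Asymptotically E[X] ~ (c³/6)·n^{3(1−α)} = (4³/6)·n^{-1.5} → 0, so by Markov's inequality G has no triangles w.h.p.

E[X] ≈ 0.0174; in regime p = Θ(1/n^{3/2}) E[X] tends to 0 (below the triangle threshold p ~ 1/n).


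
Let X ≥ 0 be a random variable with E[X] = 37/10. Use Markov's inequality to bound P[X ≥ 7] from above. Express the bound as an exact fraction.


μ = E[X] = 37/10, a = 7.
Markov: P[X ≥ 7] ≤ μ/a = (37/10)/7 = 37/70.
Numerically: ≈ 0.529.
(Since a = 7 > μ = 3.700, the bound 37/70 is < 1 and informative.)

P[X ≥ 7] ≤ 37/70 ≈ 0.529.


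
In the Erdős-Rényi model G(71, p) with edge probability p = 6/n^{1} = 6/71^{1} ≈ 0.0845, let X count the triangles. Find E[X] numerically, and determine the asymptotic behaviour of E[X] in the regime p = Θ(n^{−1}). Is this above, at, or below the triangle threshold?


Number of potential triangles: C(71, 3) = 57155.
Each occurs with probability p³ ≈ (0.0845)³ ≈ 6.03502e-04.
By linearity: E[X] = C(71, 3)·p³ ≈ 57155 · 6.03502e-04 ≈ 34.493.
Here α = 1, so p = 6/n is exactly at the triangle threshold p ~ 1/n. Asymptotically E[X] → c³/6 = 6³/6 = 36 ≈ 36.000, a bounded constant. In this regime the triangle count is asymptotically Poisson(c³/6).

E[X] ≈ 34.493; in regime p = Θ(1/n^{1}) E[X] stays bounded (at the triangle threshold p ~ 1/n).


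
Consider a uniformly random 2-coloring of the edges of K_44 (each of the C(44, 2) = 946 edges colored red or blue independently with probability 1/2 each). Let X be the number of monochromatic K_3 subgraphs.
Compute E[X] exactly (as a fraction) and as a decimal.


Let X = Σ_S X_S over the C(44, 3) = 13244 subsets S of size 3, where X_S = 1 if the K_3 on S is monochromatic.
For a fixed S, the K_3 on S has C(3, 2) = 3 edges. P[all 3 edges red] = (1/2)^3, and likewise for blue, so P[monochromatic] = 2·(1/2)^3 = 2^{1 − 3} = 1/4.
By linearity: E[X] = C(44, 3) · 2^{1 − 3} = 13244 · 1/4 = 3311.
Numerically: E[X] ≈ 3311.000000.

E[X] = C(44,3)·2^(1−C(3,2)) = 3311 ≈ 3311.000000.


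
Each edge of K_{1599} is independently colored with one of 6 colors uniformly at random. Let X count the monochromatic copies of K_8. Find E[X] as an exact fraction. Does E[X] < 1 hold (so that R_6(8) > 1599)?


E[X] = C(1599, 8) · 6^{1 − 28} = 1041478627524184359081 · 6^{−27} = 1041478627524184359081/1023490369077469249536.
As a reduced fraction: E[X] = 38573282500895717003/37907050706572935168 ≈ 1.01758.
Is E[X] < 1? NO.
Since E[X] ≥ 1, the first-moment bound is inconclusive at n = 1599; it does NOT by itself certify R_6(8) > 1599.

E[X] = 38573282500895717003/37907050706572935168 ≈ 1.01758; E[X] ≥ 1; first-moment method inconclusive here.


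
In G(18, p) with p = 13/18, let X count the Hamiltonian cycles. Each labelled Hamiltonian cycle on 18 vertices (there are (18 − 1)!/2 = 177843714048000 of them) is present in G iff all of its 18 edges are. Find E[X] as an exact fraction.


K_18 has (18 − 1)!/2 = 177843714048000 labelled Hamiltonian cycles.
For each such Hamiltonian cycle H, let X_H = 1 if all 18 edges of H are present in G. Then P[X_H = 1] = p^{18} = (13/18)^{18} = 112455406951957393129/39346408075296537575424.
By linearity of expectation: E[X] = Σ_H E[X_H] = 177843714048000 · p^{18} = 177843714048000 · 112455406951957393129/39346408075296537575424 = 1674446952588776589016668875/3294258113514384.
Numerically: E[X] ≈ 5.083e+11.

E[X] = 177843714048000 · (13/18)^{18} = 1674446952588776589016668875/3294258113514384 ≈ 5.083e+11.


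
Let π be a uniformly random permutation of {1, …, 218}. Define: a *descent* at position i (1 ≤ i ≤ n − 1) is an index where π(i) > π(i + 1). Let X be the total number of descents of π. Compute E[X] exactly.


Write X = Σ X_I over i = 1, …, 217, with X_I the indicator of one descent.
There are 217 indicators.
For each fixed i, the pair (π(i), π(i+1)) is a uniformly random ordered pair of distinct values from {1, …, 218}; by symmetry P[π(i) > π(i+1)] = 1/2.
By linearity: E[X] = 217 · (1/2) = (218 − 1) · (1/2) = 217/2 ≈ 108.5000.

E[X] = 217/2 = 108.5000.


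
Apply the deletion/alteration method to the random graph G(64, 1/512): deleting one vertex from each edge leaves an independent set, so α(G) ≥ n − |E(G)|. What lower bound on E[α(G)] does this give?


E[|E(G)|] = C(64, 2)·p = 2016 · (1/512) = 63/16.
E[α(G)] ≥ n − E[|E(G)|] = 64 − 63/16 = 961/16.
Numerically: ≈ 60.0625.
(This is only a lower bound; the true E[α(G)] may be larger.)

E[α(G)] ≥ 961/16 ≈ 60.0625.


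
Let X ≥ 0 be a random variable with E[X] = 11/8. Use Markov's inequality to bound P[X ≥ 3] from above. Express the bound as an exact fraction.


μ = E[X] = 11/8, a = 3.
Markov: P[X ≥ 3] ≤ μ/a = (11/8)/3 = 11/24.
Numerically: ≈ 0.4583.
(Since a = 3 > μ = 1.3750, the bound 11/24 is < 1 and informative.)

P[X ≥ 3] ≤ 11/24 ≈ 0.4583.


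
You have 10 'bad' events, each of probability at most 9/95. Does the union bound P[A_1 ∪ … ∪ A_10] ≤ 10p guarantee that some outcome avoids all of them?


Union bound: P[∪_{i=1}^{10} A_i] ≤ Σ_i P[A_i] ≤ 10·p = 10·(9/95) = 18/19.
Numerically: 18/19 ≈ 0.947.
Is 18/19 < 1? YES.
Since P[∪ A_i] ≤ 18/19 < 1, the complement has P[∩ A_i^c] ≥ 1 − 18/19 = 1/19 > 0, so some outcome avoids every A_i.

10·p = 18/19 ≈ 0.947; existence CERTIFIED by the union bound.


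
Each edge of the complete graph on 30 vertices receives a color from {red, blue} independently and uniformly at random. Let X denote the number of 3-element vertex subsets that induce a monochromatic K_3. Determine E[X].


Let X = Σ_S X_S over the C(30, 3) = 4060 subsets S of size 3, where X_S = 1 if the K_3 on S is monochromatic.
For a fixed S, the K_3 on S has C(3, 2) = 3 edges. P[all 3 edges red] = (1/2)^3, and likewise for blue, so P[monochromatic] = 2·(1/2)^3 = 2^{1 − 3} = 1/4.
Summing: E[X] = C(30, 3) · 2^{1 − 3} = 4060 · 1/4 = 1015.
Numerically: E[X] ≈ 1015.0000.

E[X] = C(30,3)·2^(1−C(3,2)) = 1015 ≈ 1015.0000.


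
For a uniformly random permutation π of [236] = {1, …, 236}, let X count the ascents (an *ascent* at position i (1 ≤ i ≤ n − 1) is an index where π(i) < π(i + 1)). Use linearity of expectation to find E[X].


Write X = Σ X_I over i = 1, …, 235, with X_I the indicator of one ascent.
There are 235 indicators.
For each fixed i, the pair (π(i), π(i+1)) is a uniformly random ordered pair of distinct values from {1, …, 236}; by symmetry P[π(i) < π(i+1)] = 1/2.
By linearity: E[X] = 235 · (1/2) = (236 − 1) · (1/2) = 235/2 ≈ 117.500.

E[X] = 235/2 = 117.500.


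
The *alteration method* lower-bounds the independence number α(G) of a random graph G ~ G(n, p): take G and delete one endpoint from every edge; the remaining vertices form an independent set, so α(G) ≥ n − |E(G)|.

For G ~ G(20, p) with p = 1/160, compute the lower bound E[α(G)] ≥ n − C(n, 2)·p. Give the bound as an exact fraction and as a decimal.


E[|E(G)|] = C(20, 2)·p = 190 · (1/160) = 19/16.
E[α(G)] ≥ n − E[|E(G)|] = 20 − 19/16 = 301/16.
Numerically: ≈ 18.8125.
(This is only a lower bound; the true E[α(G)] may be larger.)

E[α(G)] ≥ 301/16 ≈ 18.8125.


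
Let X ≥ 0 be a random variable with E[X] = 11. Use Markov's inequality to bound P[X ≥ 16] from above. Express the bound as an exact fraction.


μ = E[X] = 11, a = 16.
Markov: P[X ≥ 16] ≤ μ/a = (11)/16 = 11/16.
Numerically: ≈ 0.68750.
(Since a = 16 > μ = 11.00000, the bound 11/16 is < 1 and informative.)

P[X ≥ 16] ≤ 11/16 ≈ 0.68750.


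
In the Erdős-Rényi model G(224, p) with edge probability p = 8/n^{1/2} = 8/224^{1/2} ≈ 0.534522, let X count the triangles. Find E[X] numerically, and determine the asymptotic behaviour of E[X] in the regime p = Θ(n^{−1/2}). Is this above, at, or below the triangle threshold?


Number of potential triangles: C(224, 3) = 1848224.
Each occurs with probability p³ ≈ (0.534522)³ ≈ 1.52720710e-01.
By linearity: E[X] = C(224, 3)·p³ ≈ 1848224 · 1.52720710e-01 ≈ 282262.080898.
Since α = 1/2 < 1, p = c/n^{1/2} ≫ 1/n is above the triangle threshold p ~ 1/n. Asymptotically E[X] ~ (c³/6)·n^{3(1−α)} = (8³/6)·n^{1.5} → ∞; triangles are abundant w.h.p.

E[X] ≈ 282262.080898; in regime p = Θ(1/n^{1/2}) E[X] diverges (above the triangle threshold p ~ 1/n).


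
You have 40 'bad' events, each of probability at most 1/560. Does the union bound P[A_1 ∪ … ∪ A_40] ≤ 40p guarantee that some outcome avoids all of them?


Union bound: P[∪_{i=1}^{40} A_i] ≤ Σ_i P[A_i] ≤ 40·p = 40·(1/560) = 1/14.
Numerically: 1/14 ≈ 0.0714.
Is 1/14 < 1? YES.
Since P[∪ A_i] ≤ 1/14 < 1, the complement has P[∩ A_i^c] ≥ 1 − 1/14 = 13/14 > 0, so some outcome avoids every A_i.

40·p = 1/14 ≈ 0.0714; existence CERTIFIED by the union bound.


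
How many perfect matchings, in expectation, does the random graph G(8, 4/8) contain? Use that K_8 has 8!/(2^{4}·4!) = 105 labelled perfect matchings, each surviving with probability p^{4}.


K_8 has 8!/(2^{4}·4!) = 105 labelled perfect matchings.
For each such perfect matching H, let X_H = 1 if all 4 edges of H are present in G. Then P[X_H = 1] = p^{4} = (1/2)^{4} = 1/16.
By linearity: E[X] = Σ_H E[X_H] = 105 · p^{4} = 105 · 1/16 = 105/16.
Numerically: E[X] ≈ 6.56.

E[X] = 105 · (1/2)^{4} = 105/16 ≈ 6.56.


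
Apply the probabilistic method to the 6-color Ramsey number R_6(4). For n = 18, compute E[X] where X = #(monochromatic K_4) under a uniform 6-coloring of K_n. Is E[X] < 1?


E[X] = C(18, 4) · 6^{1 − 6} = 3060 · 6^{−5} = 3060/7776.
As a reduced fraction: E[X] = 85/216 ≈ 0.39352.
Is E[X] < 1? YES.
Since E[X] < 1, there exists a 6-coloring of K_{18} with no monochromatic K_4; hence R_6(4) > 18.

E[X] = 85/216 ≈ 0.39352; E[X] < 1, so R_6(4) > 18.


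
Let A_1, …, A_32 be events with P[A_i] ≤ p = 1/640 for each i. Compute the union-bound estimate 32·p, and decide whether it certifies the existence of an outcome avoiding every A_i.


Union bound: P[∪_{i=1}^{32} A_i] ≤ Σ_i P[A_i] ≤ 32·p = 32·(1/640) = 1/20.
Numerically: 1/20 ≈ 0.05000.
Is 1/20 < 1? YES.
Since P[∪ A_i] ≤ 1/20 < 1, the complement has P[∩ A_i^c] ≥ 1 − 1/20 = 19/20 > 0, so some outcome avoids every A_i.

32·p = 1/20 ≈ 0.05000; existence CERTIFIED by the union bound.


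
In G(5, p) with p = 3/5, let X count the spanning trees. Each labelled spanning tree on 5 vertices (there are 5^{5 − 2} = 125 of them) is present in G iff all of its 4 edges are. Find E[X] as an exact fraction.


K_5 has 5^{5 − 2} = 125 labelled spanning trees.
For each such spanning tree H, let X_H = 1 if all 4 edges of H are present in G. Then P[X_H = 1] = p^{4} = (3/5)^{4} = 81/625.
Summing the indicators: E[X] = Σ_H E[X_H] = 125 · p^{4} = 125 · 81/625 = 81/5.
Numerically: E[X] ≈ 16.2.

E[X] = 125 · (3/5)^{4} = 81/5 ≈ 16.2.


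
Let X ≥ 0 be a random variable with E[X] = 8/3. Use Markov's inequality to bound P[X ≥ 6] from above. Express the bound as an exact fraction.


μ = E[X] = 8/3, a = 6.
Markov: P[X ≥ 6] ≤ μ/a = (8/3)/6 = 4/9.
Numerically: ≈ 0.4444.
(Since a = 6 > μ = 2.6667, the bound 4/9 is < 1 and informative.)

P[X ≥ 6] ≤ 4/9 ≈ 0.4444.


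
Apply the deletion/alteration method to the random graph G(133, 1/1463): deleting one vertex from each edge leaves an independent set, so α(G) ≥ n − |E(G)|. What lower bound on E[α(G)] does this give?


E[|E(G)|] = C(133, 2)·p = 8778 · (1/1463) = 6.
E[α(G)] ≥ n − E[|E(G)|] = 133 − 6 = 127.
Numerically: ≈ 127.000.
(This is only a lower bound; the true E[α(G)] may be larger.)

E[α(G)] ≥ 127 ≈ 127.000.


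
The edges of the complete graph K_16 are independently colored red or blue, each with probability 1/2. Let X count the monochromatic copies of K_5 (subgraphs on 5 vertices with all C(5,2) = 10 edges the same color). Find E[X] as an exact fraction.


Let X = Σ_S X_S over the C(16, 5) = 4368 subsets S of size 5, where X_S = 1 if the K_5 on S is monochromatic.
For a fixed S, the K_5 on S has C(5, 2) = 10 edges. P[all 10 edges red] = (1/2)^10, and likewise for blue, so P[monochromatic] = 2·(1/2)^10 = 2^{1 − 10} = 1/512.
Summing: E[X] = C(16, 5) · 2^{1 − 10} = 4368 · 1/512 = 273/32.
Numerically: E[X] ≈ 8.53125.

E[X] = C(16,5)·2^(1−C(5,2)) = 273/32 ≈ 8.53125.


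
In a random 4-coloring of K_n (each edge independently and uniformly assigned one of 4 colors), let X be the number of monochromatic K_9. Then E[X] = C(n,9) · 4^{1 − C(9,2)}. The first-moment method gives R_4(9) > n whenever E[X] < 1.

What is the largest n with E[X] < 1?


We need C(n, 9) · 4^{1 − 36} < 1, i.e. C(n, 9) < 4^{36 − 1} = 1180591620717411303424.
Check values of n near the boundary:
  n = 911: C(911, 9) = 1144686900492291197405; 1144686900492291197405 < 1180591620717411303424? YES
  n = 912: C(912, 9) = 1156095740032081475120; 1156095740032081475120 < 1180591620717411303424? YES
  n = 913: C(913, 9) = 1167605542753639808390; 1167605542753639808390 < 1180591620717411303424? YES
  n = 914: C(914, 9) = 1179217089587653905932; 1179217089587653905932 < 1180591620717411303424? YES
  n = 915: C(915, 9) = 1190931166636537885130; 1190931166636537885130 < 1180591620717411303424? NO
The largest n with C(n, 9) < 1180591620717411303424 is n = 914 (where E[X] = 294804272396913476483/295147905179352825856 ≈ 0.998836). Hence R_4(9) > 914, i.e. R_4(9) ≥ 915.

Largest n = 914; hence R_4(9) > 914.


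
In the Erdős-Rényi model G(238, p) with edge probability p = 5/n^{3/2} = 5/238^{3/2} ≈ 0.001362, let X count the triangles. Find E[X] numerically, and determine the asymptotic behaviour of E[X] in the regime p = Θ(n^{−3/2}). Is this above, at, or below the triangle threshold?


Number of potential triangles: C(238, 3) = 2218636.
Each occurs with probability p³ ≈ (0.001362)³ ≈ 2.525304e-09.
By linearity: E[X] = C(238, 3)·p³ ≈ 2218636 · 2.525304e-09 ≈ 0.0056.
Since α = 3/2 > 1, p = c/n^{3/2} = o(1/n) is below the triangle threshold p ~ 1/n. Asymptotically E[X] ~ (c³/6)·n^{3(1−α)} = (5³/6)·n^{-1.5} → 0, so by Markov's inequality G has no triangles w.h.p.

E[X] ≈ 0.0056; in regime p = Θ(1/n^{3/2}) E[X] tends to 0 (below the triangle threshold p ~ 1/n).


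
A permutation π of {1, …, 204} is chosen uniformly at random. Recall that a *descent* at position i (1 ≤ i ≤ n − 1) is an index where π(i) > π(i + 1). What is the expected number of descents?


Write X = Σ X_I over i = 1, …, 203, with X_I the indicator of one descent.
There are 203 indicators.
For each fixed i, the pair (π(i), π(i+1)) is a uniformly random ordered pair of distinct values from {1, …, 204}; by symmetry P[π(i) > π(i+1)] = 1/2.
By linearity: E[X] = 203 · (1/2) = (204 − 1) · (1/2) = 203/2 ≈ 101.500.

E[X] = 203/2 = 101.500.


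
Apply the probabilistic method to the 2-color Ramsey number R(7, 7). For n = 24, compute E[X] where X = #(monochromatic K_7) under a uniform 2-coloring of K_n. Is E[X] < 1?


E[X] = C(24, 7) · 2^{1 − 21} = 346104 · 2^{−20} = 346104/1048576.
As a reduced fraction: E[X] = 43263/131072 ≈ 0.330070.
Is E[X] < 1? YES.
Since E[X] < 1, there exists a 2-coloring of K_{24} with no monochromatic K_7; hence R(7, 7) > 24.

E[X] = 43263/131072 ≈ 0.330070; E[X] < 1, so R(7, 7) > 24.


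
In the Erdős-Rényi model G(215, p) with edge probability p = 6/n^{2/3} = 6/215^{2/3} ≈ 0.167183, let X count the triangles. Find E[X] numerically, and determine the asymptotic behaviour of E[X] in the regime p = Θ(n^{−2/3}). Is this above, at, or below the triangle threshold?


Number of potential triangles: C(215, 3) = 1633355.
Each occurs with probability p³ ≈ (0.167183)³ ≈ 4.67279611e-03.
By linearity: E[X] = C(215, 3)·p³ ≈ 1633355 · 4.67279611e-03 ≈ 7632.334884.
Since α = 2/3 < 1, p = c/n^{2/3} ≫ 1/n is above the triangle threshold p ~ 1/n. Asymptotically E[X] ~ (c³/6)·n^{3(1−α)} = (6³/6)·n^{1} → ∞; triangles are abundant w.h.p.

E[X] ≈ 7632.334884; in regime p = Θ(1/n^{2/3}) E[X] diverges (above the triangle threshold p ~ 1/n).


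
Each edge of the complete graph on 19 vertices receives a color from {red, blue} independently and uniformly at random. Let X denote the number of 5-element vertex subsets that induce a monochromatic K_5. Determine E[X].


Let X = Σ_S X_S over the C(19, 5) = 11628 subsets S of size 5, where X_S = 1 if the K_5 on S is monochromatic.
For a fixed S, the K_5 on S has C(5, 2) = 10 edges. P[all 10 edges red] = (1/2)^10, and likewise for blue, so P[monochromatic] = 2·(1/2)^10 = 2^{1 − 10} = 1/512.
Summing: E[X] = C(19, 5) · 2^{1 − 10} = 11628 · 1/512 = 2907/128.
Numerically: E[X] ≈ 22.711.

E[X] = C(19,5)·2^(1−C(5,2)) = 2907/128 ≈ 22.711.


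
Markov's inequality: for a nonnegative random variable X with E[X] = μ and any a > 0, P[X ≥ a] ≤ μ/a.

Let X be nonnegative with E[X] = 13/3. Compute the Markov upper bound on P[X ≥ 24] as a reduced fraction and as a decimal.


μ = E[X] = 13/3, a = 24.
Markov: P[X ≥ 24] ≤ μ/a = (13/3)/24 = 13/72.
Numerically: ≈ 0.180556.
(Since a = 24 > μ = 4.333333, the bound 13/72 is < 1 and informative.)

P[X ≥ 24] ≤ 13/72 ≈ 0.180556.


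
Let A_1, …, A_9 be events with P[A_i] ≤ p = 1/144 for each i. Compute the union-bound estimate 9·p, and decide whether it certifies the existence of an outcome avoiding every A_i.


Union bound: P[∪_{i=1}^{9} A_i] ≤ Σ_i P[A_i] ≤ 9·p = 9·(1/144) = 1/16.
Numerically: 1/16 ≈ 0.062.
Is 1/16 < 1? YES.
Since P[∪ A_i] ≤ 1/16 < 1, the complement has P[∩ A_i^c] ≥ 1 − 1/16 = 15/16 > 0, so some outcome avoids every A_i.

9·p = 1/16 ≈ 0.062; existence CERTIFIED by the union bound.


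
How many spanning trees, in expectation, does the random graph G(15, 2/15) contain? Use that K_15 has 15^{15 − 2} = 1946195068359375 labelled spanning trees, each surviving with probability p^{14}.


K_15 has 15^{15 − 2} = 1946195068359375 labelled spanning trees.
For each such spanning tree H, let X_H = 1 if all 14 edges of H are present in G. Then P[X_H = 1] = p^{14} = (2/15)^{14} = 16384/29192926025390625.
By linearity of expectation: E[X] = Σ_H E[X_H] = 1946195068359375 · p^{14} = 1946195068359375 · 16384/29192926025390625 = 16384/15.
Numerically: E[X] ≈ 1092.

E[X] = 1946195068359375 · (2/15)^{14} = 16384/15 ≈ 1092.


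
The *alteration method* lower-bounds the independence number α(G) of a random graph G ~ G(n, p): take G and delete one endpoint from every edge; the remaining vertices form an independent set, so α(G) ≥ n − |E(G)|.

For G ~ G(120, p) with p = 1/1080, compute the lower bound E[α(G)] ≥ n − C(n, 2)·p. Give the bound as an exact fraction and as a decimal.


E[|E(G)|] = C(120, 2)·p = 7140 · (1/1080) = 119/18.
E[α(G)] ≥ n − E[|E(G)|] = 120 − 119/18 = 2041/18.
Numerically: ≈ 113.389.
(This is only a lower bound; the true E[α(G)] may be larger.)

E[α(G)] ≥ 2041/18 ≈ 113.389.


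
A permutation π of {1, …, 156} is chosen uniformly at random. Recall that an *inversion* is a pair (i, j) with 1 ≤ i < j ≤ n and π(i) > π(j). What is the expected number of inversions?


Write X = Σ X_I over the C(156, 2) = 12090 pairs i < j, with X_I the indicator of one inversion.
There are 12090 indicators.
For each fixed pair i < j, the values π(i) and π(j) are two distinct elements of {1, …, 156} in uniformly random order; by symmetry P[π(i) > π(j)] = 1/2.
By linearity: E[X] = 12090 · (1/2) = C(156, 2) · (1/2) = 12090/2 = 6045 ≈ 6045.0000.

E[X] = 6045 = 6045.0000.


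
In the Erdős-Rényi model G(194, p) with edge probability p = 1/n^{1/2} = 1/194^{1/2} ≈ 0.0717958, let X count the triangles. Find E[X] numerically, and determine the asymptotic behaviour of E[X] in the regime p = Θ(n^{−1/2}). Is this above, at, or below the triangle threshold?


Number of potential triangles: C(194, 3) = 1198144.
Each occurs with probability p³ ≈ (0.0717958)³ ≈ 3.70081525e-04.
By linearity: E[X] = C(194, 3)·p³ ≈ 1198144 · 3.70081525e-04 ≈ 443.410959.
Since α = 1/2 < 1, p = c/n^{1/2} ≫ 1/n is above the triangle threshold p ~ 1/n. Asymptotically E[X] ~ (c³/6)·n^{3(1−α)} = (1³/6)·n^{1.5} → ∞; triangles are abundant w.h.p.

E[X] ≈ 443.410959; in regime p = Θ(1/n^{1/2}) E[X] diverges (above the triangle threshold p ~ 1/n).
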